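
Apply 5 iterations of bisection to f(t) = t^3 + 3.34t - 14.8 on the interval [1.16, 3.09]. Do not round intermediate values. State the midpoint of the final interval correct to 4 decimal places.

f(1.160000) = -9.364704, f(3.090000) = 25.024229 (opposite signs)
step 1: m = 2.125000, f(m) = 1.893203 > 0 → root in [1.160000, 2.125000]
step 2: m = 1.642500, f(m) = -4.882903 < 0 → root in [1.642500, 2.125000]
step 3: m = 1.883750, f(m) = -1.823762 < 0 → root in [1.883750, 2.125000]
step 4: m = 2.004375, f(m) = -0.052773 < 0 → root in [2.004375, 2.125000]
step 5: m = 2.064687, f(m) = 0.897684 > 0 → root in [2.004375, 2.064687]
Midpoint of [2.004375, 2.064687] = 2.034531

2.0345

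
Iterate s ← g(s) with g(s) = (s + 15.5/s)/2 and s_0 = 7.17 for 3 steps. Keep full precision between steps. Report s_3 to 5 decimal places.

3.93741

s_1 = g(7.170000) = 4.665893
s_2 = g(4.665893) = 3.993936
s_3 = g(3.993936) = 3.937410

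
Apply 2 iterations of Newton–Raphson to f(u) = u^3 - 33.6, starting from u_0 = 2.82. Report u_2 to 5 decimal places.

Newton update: u ← u − f(u)/f'(u).
f'(u) = 3u^2
u_0 = 2.820000: f = -11.174232, f' = 23.857200 → u_1 = 2.820000 - (-11.174232)/(23.857200) = 3.288380
u_1 = 3.288380: f = 1.958705, f' = 32.440326 → u_2 = 3.288380 - (1.958705)/(32.440326) = 3.228001

3.22800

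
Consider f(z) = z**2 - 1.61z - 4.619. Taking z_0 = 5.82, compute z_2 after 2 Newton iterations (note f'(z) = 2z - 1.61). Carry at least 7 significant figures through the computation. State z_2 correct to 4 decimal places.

Newton update: z ← z − f(z)/f'(z).
z_0 = 5.820000: f = 19.883200, f' = 10.030000 → z_1 = 5.820000 - (19.883200)/(10.030000) = 3.837627
z_1 = 3.837627: f = 3.929802, f' = 6.065254 → z_2 = 3.837627 - (3.929802)/(6.065254) = 3.189707

3.1897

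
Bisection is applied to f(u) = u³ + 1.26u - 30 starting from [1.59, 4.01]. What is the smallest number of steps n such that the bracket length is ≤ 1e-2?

8

Initial width b − a = 4.01 − 1.59 = 2.420000.
After n steps the width is (b−a)/2^n; need (b−a)/2^n ≤ 1e-2.
So n ≥ log₂(2.420000/1e-2) = log₂(242.0000) ≈ 7.9189.
Hence n = 8.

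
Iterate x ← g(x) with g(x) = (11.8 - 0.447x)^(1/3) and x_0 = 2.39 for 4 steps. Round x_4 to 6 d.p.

x_1 = g(2.390000) = 2.205747
x_2 = g(2.205747) = 2.211376
x_3 = g(2.211376) = 2.211204
x_4 = g(2.211204) = 2.211209

2.211209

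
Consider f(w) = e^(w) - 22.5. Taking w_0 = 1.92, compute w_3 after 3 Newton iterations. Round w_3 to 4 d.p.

3.1962

f'(w) = e^(w)
w_0 = 1.920000: f = -15.679042, f' = 6.820958 → w_1 = 1.920000 - (-15.679042)/(6.820958) = 4.218657
w_1 = 4.218657: f = 45.442153, f' = 67.942153 → w_2 = 4.218657 - (45.442153)/(67.942153) = 3.549821
w_2 = 3.549821: f = 12.307077, f' = 34.807077 → w_3 = 3.549821 - (12.307077)/(34.807077) = 3.196241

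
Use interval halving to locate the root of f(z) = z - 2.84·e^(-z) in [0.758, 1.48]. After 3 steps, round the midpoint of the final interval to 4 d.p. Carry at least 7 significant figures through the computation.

0.9836

f(0.758000) = -0.572832, f(1.480000) = 0.833509 (opposite signs)
step 1: m = 1.119000, f(m) = 0.191438 > 0 → root in [0.758000, 1.119000]
step 2: m = 0.938500, f(m) = -0.172548 < 0 → root in [0.938500, 1.119000]
step 3: m = 1.028750, f(m) = 0.013582 > 0 → root in [0.938500, 1.028750]
Midpoint of [0.938500, 1.028750] = 0.983625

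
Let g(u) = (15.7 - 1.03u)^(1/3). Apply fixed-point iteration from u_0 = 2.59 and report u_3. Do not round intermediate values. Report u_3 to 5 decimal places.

u_1 = g(2.590000) = 2.353280
u_2 = g(2.353280) = 2.367866
u_3 = g(2.367866) = 2.366972

2.36697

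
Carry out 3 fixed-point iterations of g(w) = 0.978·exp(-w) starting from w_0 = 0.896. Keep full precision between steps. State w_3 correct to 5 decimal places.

0.50746

w_1 = g(0.896000) = 0.399219
w_2 = g(0.399219) = 0.656085
w_3 = g(0.656085) = 0.507463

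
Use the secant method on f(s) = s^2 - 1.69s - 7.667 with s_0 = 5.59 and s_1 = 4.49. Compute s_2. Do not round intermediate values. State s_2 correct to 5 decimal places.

f(s_0) = 14.134000, f(s_1) = 4.905000
s_2 = 4.490000 - (4.905000)·(4.490000 - 5.590000)/(4.905000 - (14.134000)) = 3.905375; f(s_2) = 0.984873

3.90538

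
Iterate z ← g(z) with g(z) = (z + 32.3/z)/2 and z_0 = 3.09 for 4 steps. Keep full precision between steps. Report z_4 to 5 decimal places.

z_1 = g(3.090000) = 6.771537
z_2 = g(6.771537) = 5.770751
z_3 = g(5.770751) = 5.683971
z_4 = g(5.683971) = 5.683309

5.68331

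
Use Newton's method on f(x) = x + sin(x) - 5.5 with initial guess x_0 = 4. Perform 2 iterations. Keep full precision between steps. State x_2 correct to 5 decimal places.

Newton update: x ← x − f(x)/f'(x).
f'(x) = 1 + cos(x)
x_0 = 4.000000: f = -2.256802, f' = 0.346356 → x_1 = 4.000000 - (-2.256802)/(0.346356) = 10.515839
x_1 = 10.515839: f = 4.128722, f' = 0.538456 → x_2 = 10.515839 - (4.128722)/(0.538456) = 2.848132

2.84813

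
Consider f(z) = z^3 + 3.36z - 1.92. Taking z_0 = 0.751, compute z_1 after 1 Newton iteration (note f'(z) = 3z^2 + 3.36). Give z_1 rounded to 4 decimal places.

0.5477

Newton update: z ← z − f(z)/f'(z).
z_0 = 0.751000: f = 1.026925, f' = 5.052003 → z_1 = 0.751000 - (1.026925)/(5.052003) = 0.547729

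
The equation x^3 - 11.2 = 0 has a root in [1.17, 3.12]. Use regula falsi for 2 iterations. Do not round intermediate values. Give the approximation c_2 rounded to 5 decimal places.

2.09639

False-position update: c = (a·f(b) − b·f(a))/(f(b) − f(a)); replace the endpoint whose sign matches f(c).
f(1.170000) = -9.598387, f(3.120000) = 19.171328
step 1: c = 1.820575, f(c) = -5.165717 < 0 → new bracket [1.820575, 3.120000]
step 2: c = 2.096387, f(c) = -1.986712 < 0 → new bracket [2.096387, 3.120000]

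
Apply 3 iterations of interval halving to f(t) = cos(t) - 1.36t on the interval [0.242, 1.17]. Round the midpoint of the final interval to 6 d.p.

f(0.242000) = 0.641741, f(1.170000) = -1.201048 (opposite signs)
step 1: m = 0.706000, f(m) = -0.199197 < 0 → root in [0.242000, 0.706000]
step 2: m = 0.474000, f(m) = 0.245110 > 0 → root in [0.474000, 0.706000]
step 3: m = 0.590000, f(m) = 0.028541 > 0 → root in [0.590000, 0.706000]
Midpoint of [0.590000, 0.706000] = 0.648000

0.648000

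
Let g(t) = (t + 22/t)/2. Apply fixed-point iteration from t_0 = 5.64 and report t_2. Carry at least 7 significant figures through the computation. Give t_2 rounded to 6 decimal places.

t_1 = g(5.640000) = 4.770355
t_2 = g(4.770355) = 4.691086

4.691086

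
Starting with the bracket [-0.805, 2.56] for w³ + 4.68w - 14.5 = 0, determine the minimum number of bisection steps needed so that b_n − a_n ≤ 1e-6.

22

Initial width b − a = 2.56 − -0.805 = 3.365000.
After n steps the width is (b−a)/2^n; need (b−a)/2^n ≤ 1e-6.
So n ≥ log₂(3.365000/1e-6) = log₂(3365000.0000) ≈ 21.6822.
Hence n = 22.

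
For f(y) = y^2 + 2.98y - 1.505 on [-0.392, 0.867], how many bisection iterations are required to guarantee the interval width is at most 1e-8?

27

Initial width b − a = 0.867 − -0.392 = 1.259000.
After n steps the width is (b−a)/2^n; need (b−a)/2^n ≤ 1e-8.
So n ≥ log₂(1.259000/1e-8) = log₂(125900000.0000) ≈ 26.9077.
Hence n = 27.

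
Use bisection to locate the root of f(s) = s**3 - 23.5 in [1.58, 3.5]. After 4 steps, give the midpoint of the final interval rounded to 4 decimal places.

2.8400

f(1.580000) = -19.555688, f(3.500000) = 19.375000 (opposite signs)
step 1: m = 2.540000, f(m) = -7.112936 < 0 → root in [2.540000, 3.500000]
step 2: m = 3.020000, f(m) = 4.043608 > 0 → root in [2.540000, 3.020000]
step 3: m = 2.780000, f(m) = -2.015048 < 0 → root in [2.780000, 3.020000]
step 4: m = 2.900000, f(m) = 0.889000 > 0 → root in [2.780000, 2.900000]
Midpoint of [2.780000, 2.900000] = 2.840000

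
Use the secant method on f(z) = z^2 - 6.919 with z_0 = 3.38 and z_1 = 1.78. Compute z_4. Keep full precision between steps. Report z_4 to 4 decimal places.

2.6298

f(z_0) = 4.505400, f(z_1) = -3.750600
z_2 = 1.780000 - (-3.750600)·(1.780000 - 3.380000)/(-3.750600 - (4.505400)) = 2.506860; f(z_2) = -0.634651
z_3 = 2.506860 - (-0.634651)·(2.506860 - 1.780000)/(-0.634651 - (-3.750600)) = 2.654906; f(z_3) = 0.129526
z_4 = 2.654906 - (0.129526)·(2.654906 - 2.506860)/(0.129526 - (-0.634651)) = 2.629813; f(z_4) = -0.003085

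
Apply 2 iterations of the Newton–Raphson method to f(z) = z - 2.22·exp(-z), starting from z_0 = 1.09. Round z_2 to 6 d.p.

0.901343

Newton update: z ← z − f(z)/f'(z).
f'(z) = 1 + 2.22·exp(-z)
z_0 = 1.090000: f = 0.343599, f' = 1.746401 → z_1 = 1.090000 - (0.343599)/(1.746401) = 0.893253
z_1 = 0.893253: f = -0.015442, f' = 1.908695 → z_2 = 0.893253 - (-0.015442)/(1.908695) = 0.901343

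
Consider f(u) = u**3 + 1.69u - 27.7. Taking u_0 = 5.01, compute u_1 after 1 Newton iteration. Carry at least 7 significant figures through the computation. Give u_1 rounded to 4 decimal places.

3.6265

f'(u) = 3u**2 + 1.69
u_0 = 5.010000: f = 106.518401, f' = 76.990300 → u_1 = 5.010000 - (106.518401)/(76.990300) = 3.626470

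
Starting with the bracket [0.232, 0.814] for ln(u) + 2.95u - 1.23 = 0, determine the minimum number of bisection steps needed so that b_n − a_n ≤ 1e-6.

Initial width b − a = 0.814 − 0.232 = 0.582000.
After n steps the width is (b−a)/2^n; need (b−a)/2^n ≤ 1e-6.
So n ≥ log₂(0.582000/1e-6) = log₂(582000.0000) ≈ 19.1507.
Hence n = 20.

20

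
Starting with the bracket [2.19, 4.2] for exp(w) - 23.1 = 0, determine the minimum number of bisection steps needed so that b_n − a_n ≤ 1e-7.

Initial width b − a = 4.2 − 2.19 = 2.010000.
After n steps the width is (b−a)/2^n; need (b−a)/2^n ≤ 1e-7.
So n ≥ log₂(2.010000/1e-7) = log₂(20100000.0000) ≈ 24.2607.
Hence n = 25.

25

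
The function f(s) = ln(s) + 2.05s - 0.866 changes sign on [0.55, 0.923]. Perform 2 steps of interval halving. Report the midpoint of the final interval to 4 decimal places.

0.5966

f(0.550000) = -0.336337, f(0.923000) = 0.946024 (opposite signs)
step 1: m = 0.736500, f(m) = 0.337979 > 0 → root in [0.550000, 0.736500]
step 2: m = 0.643250, f(m) = 0.011441 > 0 → root in [0.550000, 0.643250]
Midpoint of [0.550000, 0.643250] = 0.596625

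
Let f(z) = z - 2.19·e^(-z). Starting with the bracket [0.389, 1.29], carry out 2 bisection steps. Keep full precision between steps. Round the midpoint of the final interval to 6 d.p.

0.952125

f(0.389000) = -1.095238, f(1.290000) = 0.687157 (opposite signs)
step 1: m = 0.839500, f(m) = -0.106419 < 0 → root in [0.839500, 1.290000]
step 2: m = 1.064750, f(m) = 0.309607 > 0 → root in [0.839500, 1.064750]
Midpoint of [0.839500, 1.064750] = 0.952125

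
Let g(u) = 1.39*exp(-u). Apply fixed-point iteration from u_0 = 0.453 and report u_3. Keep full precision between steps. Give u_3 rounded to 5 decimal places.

u_1 = g(0.453000) = 0.883648
u_2 = g(0.883648) = 0.574449
u_3 = g(0.574449) = 0.782591

0.78259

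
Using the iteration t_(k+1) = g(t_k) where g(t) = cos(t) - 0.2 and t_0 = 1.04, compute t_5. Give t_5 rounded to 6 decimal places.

0.588054

t_1 = g(1.040000) = 0.306220
t_2 = g(0.306220) = 0.753480
t_3 = g(0.753480) = 0.529312
t_4 = g(0.529312) = 0.663154
t_5 = g(0.663154) = 0.588054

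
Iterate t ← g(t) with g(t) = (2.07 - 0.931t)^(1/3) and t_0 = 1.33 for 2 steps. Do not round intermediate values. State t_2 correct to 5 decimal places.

1.06102

t_1 = g(1.330000) = 0.940447
t_2 = g(0.940447) = 1.061016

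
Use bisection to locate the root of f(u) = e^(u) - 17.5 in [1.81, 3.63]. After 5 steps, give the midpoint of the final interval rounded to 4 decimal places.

2.8622

f(1.810000) = -11.389553, f(3.630000) = 20.212817 (opposite signs)
step 1: m = 2.720000, f(m) = -2.319678 < 0 → root in [2.720000, 3.630000]
step 2: m = 3.175000, f(m) = 6.426820 > 0 → root in [2.720000, 3.175000]
step 3: m = 2.947500, f(m) = 1.558249 > 0 → root in [2.720000, 2.947500]
step 4: m = 2.833750, f(m) = -0.490874 < 0 → root in [2.833750, 2.947500]
step 5: m = 2.890625, f(m) = 0.504559 > 0 → root in [2.833750, 2.890625]
Midpoint of [2.833750, 2.890625] = 2.862188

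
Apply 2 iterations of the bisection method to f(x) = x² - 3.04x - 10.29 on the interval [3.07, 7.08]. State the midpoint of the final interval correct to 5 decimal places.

4.57375

f(3.070000) = -10.197900, f(7.080000) = 18.313200 (opposite signs)
step 1: m = 5.075000, f(m) = 0.037625 > 0 → root in [3.070000, 5.075000]
step 2: m = 4.072500, f(m) = -6.085144 < 0 → root in [4.072500, 5.075000]
Midpoint of [4.072500, 5.075000] = 4.573750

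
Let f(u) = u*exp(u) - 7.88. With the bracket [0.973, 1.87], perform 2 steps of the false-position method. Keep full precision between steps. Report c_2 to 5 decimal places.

f(0.973000) = -5.305568, f(1.870000) = 4.253114
step 1: c = 1.470882, f(c) = -1.477145 < 0 → new bracket [1.470882, 1.870000]
step 2: c = 1.573766, f(c) = -0.286913 < 0 → new bracket [1.573766, 1.870000]

1.57377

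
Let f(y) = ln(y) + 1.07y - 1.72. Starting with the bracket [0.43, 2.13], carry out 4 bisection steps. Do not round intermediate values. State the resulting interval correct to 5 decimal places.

[1.28000, 1.38625]

f(0.430000) = -2.103870, f(2.130000) = 1.315222 (opposite signs)
step 1: m = 1.280000, f(m) = -0.103540 < 0 → root in [1.280000, 2.130000]
step 2: m = 1.705000, f(m) = 0.637915 > 0 → root in [1.280000, 1.705000]
step 3: m = 1.492500, f(m) = 0.277428 > 0 → root in [1.280000, 1.492500]
step 4: m = 1.386250, f(m) = 0.089890 > 0 → root in [1.280000, 1.386250]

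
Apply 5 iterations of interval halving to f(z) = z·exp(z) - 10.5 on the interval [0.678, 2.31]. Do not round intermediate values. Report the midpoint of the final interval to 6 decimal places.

f(0.678000) = -9.164385, f(2.310000) = 12.771921 (opposite signs)
step 1: m = 1.494000, f(m) = -3.844410 < 0 → root in [1.494000, 2.310000]
step 2: m = 1.902000, f(m) = 2.242030 > 0 → root in [1.494000, 1.902000]
step 3: m = 1.698000, f(m) = -1.223808 < 0 → root in [1.698000, 1.902000]
step 4: m = 1.800000, f(m) = 0.389365 > 0 → root in [1.698000, 1.800000]
step 5: m = 1.749000, f(m) = -0.445260 < 0 → root in [1.749000, 1.800000]
Midpoint of [1.749000, 1.800000] = 1.774500

1.774500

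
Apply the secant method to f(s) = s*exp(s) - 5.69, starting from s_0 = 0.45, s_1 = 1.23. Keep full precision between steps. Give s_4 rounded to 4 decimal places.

Secant update: s_(k+1) = s_k − f(s_k)·(s_k − s_(k-1))/(f(s_k) − f(s_(k-1))).
f(s_0) = -4.984260, f(s_1) = -1.481888
s_2 = 1.230000 - (-1.481888)·(1.230000 - 0.450000)/(-1.481888 - (-4.984260)) = 1.560026; f(s_2) = 1.734073
s_3 = 1.560026 - (1.734073)·(1.560026 - 1.230000)/(1.734073 - (-1.481888)) = 1.382073; f(s_3) = -0.184996
s_4 = 1.382073 - (-0.184996)·(1.382073 - 1.560026)/(-0.184996 - (1.734073)) = 1.399227; f(s_4) = -0.020235

1.3992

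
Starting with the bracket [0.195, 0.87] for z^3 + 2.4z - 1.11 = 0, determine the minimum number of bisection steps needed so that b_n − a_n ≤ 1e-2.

7

Initial width b − a = 0.87 − 0.195 = 0.675000.
After n steps the width is (b−a)/2^n; need (b−a)/2^n ≤ 1e-2.
So n ≥ log₂(0.675000/1e-2) = log₂(67.5000) ≈ 6.0768.
Hence n = 7.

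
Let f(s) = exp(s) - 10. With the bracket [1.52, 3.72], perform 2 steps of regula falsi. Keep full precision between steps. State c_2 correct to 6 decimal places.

f(1.520000) = -5.427775, f(3.720000) = 31.264394
step 1: c = 1.845440, f(c) = -3.669114 < 0 → new bracket [1.845440, 3.720000]
step 2: c = 2.042328, f(c) = -2.291468 < 0 → new bracket [2.042328, 3.720000]

2.042328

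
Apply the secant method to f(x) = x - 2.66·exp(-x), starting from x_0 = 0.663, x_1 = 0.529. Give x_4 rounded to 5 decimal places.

0.98915

f(x_0) = -0.707706, f(x_1) = -1.038256
x_2 = 0.529000 - (-1.038256)·(0.529000 - 0.663000)/(-1.038256 - (-0.707706)) = 0.949894; f(x_2) = -0.078946
x_3 = 0.949894 - (-0.078946)·(0.949894 - 0.529000)/(-0.078946 - (-1.038256)) = 0.984531; f(x_3) = -0.009283
x_4 = 0.984531 - (-0.009283)·(0.984531 - 0.949894)/(-0.009283 - (-0.078946)) = 0.989147; f(x_4) = -0.000091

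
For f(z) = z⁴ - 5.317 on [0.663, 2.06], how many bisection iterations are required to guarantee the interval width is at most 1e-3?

11

Initial width b − a = 2.06 − 0.663 = 1.397000.
After n steps the width is (b−a)/2^n; need (b−a)/2^n ≤ 1e-3.
So n ≥ log₂(1.397000/1e-3) = log₂(1397.0000) ≈ 10.4481.
Hence n = 11.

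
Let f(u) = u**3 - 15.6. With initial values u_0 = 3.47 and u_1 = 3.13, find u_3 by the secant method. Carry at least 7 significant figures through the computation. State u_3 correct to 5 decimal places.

Secant update: u_(k+1) = u_k − f(u_k)·(u_k − u_(k-1))/(f(u_k) − f(u_(k-1))).
f(u_0) = 26.181923, f(u_1) = 15.064297
u_2 = 3.130000 - (15.064297)·(3.130000 - 3.470000)/(15.064297 - (26.181923)) = 2.669303; f(u_2) = 3.419253
u_3 = 2.669303 - (3.419253)·(2.669303 - 3.130000)/(3.419253 - (15.064297)) = 2.534031; f(u_3) = 0.671812

2.53403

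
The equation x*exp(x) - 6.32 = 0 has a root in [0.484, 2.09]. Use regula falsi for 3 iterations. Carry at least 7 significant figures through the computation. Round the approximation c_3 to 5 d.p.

False-position update: c = (a·f(b) − b·f(a))/(f(b) − f(a)); replace the endpoint whose sign matches f(c).
f(0.484000) = -5.534685, f(2.090000) = 10.577473
step 1: c = 1.035677, f(c) = -3.402486 < 0 → new bracket [1.035677, 2.090000]
step 2: c = 1.292281, f(c) = -1.614696 < 0 → new bracket [1.292281, 2.090000]
step 3: c = 1.397929, f(c) = -0.662848 < 0 → new bracket [1.397929, 2.090000]

1.39793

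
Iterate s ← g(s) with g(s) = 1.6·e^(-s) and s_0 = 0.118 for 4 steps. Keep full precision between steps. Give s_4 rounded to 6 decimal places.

s_1 = g(0.118000) = 1.421914
s_2 = g(1.421914) = 0.386003
s_3 = g(0.386003) = 1.087630
s_4 = g(1.087630) = 0.539223

0.539223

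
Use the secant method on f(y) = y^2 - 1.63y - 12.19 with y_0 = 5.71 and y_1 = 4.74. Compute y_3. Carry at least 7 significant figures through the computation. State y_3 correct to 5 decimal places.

4.40255

Secant update: y_(k+1) = y_k − f(y_k)·(y_k − y_(k-1))/(f(y_k) − f(y_(k-1))).
f(y_0) = 11.106800, f(y_1) = 2.551400
y_2 = 4.740000 - (2.551400)·(4.740000 - 5.710000)/(2.551400 - (11.106800)) = 4.450726; f(y_2) = 0.364276
y_3 = 4.450726 - (0.364276)·(4.450726 - 4.740000)/(0.364276 - (2.551400)) = 4.402546; f(y_3) = 0.016259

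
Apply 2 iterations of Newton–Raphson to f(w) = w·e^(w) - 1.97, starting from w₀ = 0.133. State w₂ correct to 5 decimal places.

1.09864

f'(w) = (w + 1)·e^(w)
w_0 = 0.133000: f = -1.818081, f' = 1.294169 → w_1 = 0.133000 - (-1.818081)/(1.294169) = 1.537825
w_1 = 1.537825: f = 5.187733, f' = 11.812187 → w_2 = 1.537825 - (5.187733)/(11.812187) = 1.098640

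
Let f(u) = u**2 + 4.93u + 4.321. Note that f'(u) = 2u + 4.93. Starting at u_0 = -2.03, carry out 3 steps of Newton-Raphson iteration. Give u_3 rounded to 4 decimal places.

-1.1288

u_0 = -2.030000: f = -1.566000, f' = 0.870000 → u_1 = -2.030000 - (-1.566000)/(0.870000) = -0.230000
u_1 = -0.230000: f = 3.240000, f' = 4.470000 → u_2 = -0.230000 - (3.240000)/(4.470000) = -0.954832
u_2 = -0.954832: f = 0.525382, f' = 3.020336 → u_3 = -0.954832 - (0.525382)/(3.020336) = -1.128780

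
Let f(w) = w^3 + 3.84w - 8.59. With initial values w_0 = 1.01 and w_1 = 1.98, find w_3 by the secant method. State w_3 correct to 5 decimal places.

1.42747

Secant update: w_(k+1) = w_k − f(w_k)·(w_k − w_(k-1))/(f(w_k) − f(w_(k-1))).
f(w_0) = -3.681299, f(w_1) = 6.775592
w_2 = 1.980000 - (6.775592)·(1.980000 - 1.010000)/(6.775592 - (-3.681299)) = 1.351484; f(w_2) = -0.931805
w_3 = 1.351484 - (-0.931805)·(1.351484 - 1.980000)/(-0.931805 - (6.775592)) = 1.427470; f(w_3) = -0.199803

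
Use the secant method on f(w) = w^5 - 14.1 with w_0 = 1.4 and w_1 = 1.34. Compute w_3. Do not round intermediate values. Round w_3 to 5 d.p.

1.60993

f(w_0) = -8.721760, f(w_1) = -9.779600
w_2 = 1.340000 - (-9.779600)·(1.340000 - 1.400000)/(-9.779600 - (-8.721760)) = 1.894693; f(w_2) = 10.317093
w_3 = 1.894693 - (10.317093)·(1.894693 - 1.340000)/(10.317093 - (-9.779600)) = 1.609929; f(w_3) = -3.284835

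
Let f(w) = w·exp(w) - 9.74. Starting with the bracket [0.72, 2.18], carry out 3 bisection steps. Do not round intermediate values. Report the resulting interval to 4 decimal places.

[1.6325, 1.8150]

f(0.720000) = -8.260808, f(2.180000) = 9.544948 (opposite signs)
step 1: m = 1.450000, f(m) = -3.558484 < 0 → root in [1.450000, 2.180000]
step 2: m = 1.815000, f(m) = 1.406053 > 0 → root in [1.450000, 1.815000]
step 3: m = 1.632500, f(m) = -1.387068 < 0 → root in [1.632500, 1.815000]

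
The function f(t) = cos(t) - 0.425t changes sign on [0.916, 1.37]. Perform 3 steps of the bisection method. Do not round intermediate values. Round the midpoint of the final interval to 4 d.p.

f(0.916000) = 0.219698, f(1.370000) = -0.382800 (opposite signs)
step 1: m = 1.143000, f(m) = -0.070908 < 0 → root in [0.916000, 1.143000]
step 2: m = 1.029500, f(m) = 0.077710 > 0 → root in [1.029500, 1.143000]
step 3: m = 1.086250, f(m) = 0.004151 > 0 → root in [1.086250, 1.143000]
Midpoint of [1.086250, 1.143000] = 1.114625

1.1146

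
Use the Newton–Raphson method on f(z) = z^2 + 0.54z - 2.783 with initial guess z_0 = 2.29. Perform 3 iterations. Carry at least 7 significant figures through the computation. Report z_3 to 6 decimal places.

Newton update: z ← z − f(z)/f'(z).
f'(z) = 2z + 0.54
z_0 = 2.290000: f = 3.697700, f' = 5.120000 → z_1 = 2.290000 - (3.697700)/(5.120000) = 1.567793
z_1 = 1.567793: f = 0.521583, f' = 3.675586 → z_2 = 1.567793 - (0.521583)/(3.675586) = 1.425888
z_2 = 1.425888: f = 0.020137, f' = 3.391776 → z_3 = 1.425888 - (0.020137)/(3.391776) = 1.419951

1.419951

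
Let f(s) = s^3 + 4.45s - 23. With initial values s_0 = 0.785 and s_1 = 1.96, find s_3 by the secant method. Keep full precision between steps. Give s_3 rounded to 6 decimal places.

2.294237

Secant update: s_(k+1) = s_k − f(s_k)·(s_k − s_(k-1))/(f(s_k) − f(s_(k-1))).
f(s_0) = -19.023013, f(s_1) = -6.748464
s_2 = 1.960000 - (-6.748464)·(1.960000 - 0.785000)/(-6.748464 - (-19.023013)) = 2.606007; f(s_2) = 6.294836
s_3 = 2.606007 - (6.294836)·(2.606007 - 1.960000)/(6.294836 - (-6.748464)) = 2.294237; f(s_3) = -0.714872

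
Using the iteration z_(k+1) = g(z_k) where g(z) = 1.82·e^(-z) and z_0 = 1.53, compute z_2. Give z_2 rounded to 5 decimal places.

z_1 = g(1.530000) = 0.394095
z_2 = g(0.394095) = 1.227208

1.22721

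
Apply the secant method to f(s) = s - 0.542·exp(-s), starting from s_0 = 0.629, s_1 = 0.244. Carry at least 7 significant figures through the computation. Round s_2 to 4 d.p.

0.3776

Secant update: s_(k+1) = s_k − f(s_k)·(s_k − s_(k-1))/(f(s_k) − f(s_(k-1))).
f(s_0) = 0.340046, f(s_1) = -0.180650
s_2 = 0.244000 - (-0.180650)·(0.244000 - 0.629000)/(-0.180650 - (0.340046)) = 0.377572; f(s_2) = 0.006018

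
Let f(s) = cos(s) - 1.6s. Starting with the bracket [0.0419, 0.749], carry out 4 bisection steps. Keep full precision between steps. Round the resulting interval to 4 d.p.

f(0.041900) = 0.932082, f(0.749000) = -0.466030 (opposite signs)
step 1: m = 0.395450, f(m) = 0.290103 > 0 → root in [0.395450, 0.749000]
step 2: m = 0.572225, f(m) = -0.074862 < 0 → root in [0.395450, 0.572225]
step 3: m = 0.483838, f(m) = 0.111076 > 0 → root in [0.483838, 0.572225]
step 4: m = 0.528031, f(m) = 0.018951 > 0 → root in [0.528031, 0.572225]

[0.5280, 0.5722]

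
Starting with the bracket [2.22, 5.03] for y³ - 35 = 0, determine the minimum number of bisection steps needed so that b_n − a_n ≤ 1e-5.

Initial width b − a = 5.03 − 2.22 = 2.810000.
After n steps the width is (b−a)/2^n; need (b−a)/2^n ≤ 1e-5.
So n ≥ log₂(2.810000/1e-5) = log₂(281000.0000) ≈ 18.1002.
Hence n = 19.

19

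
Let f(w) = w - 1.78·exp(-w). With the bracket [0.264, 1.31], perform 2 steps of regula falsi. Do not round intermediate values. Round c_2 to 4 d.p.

0.8075

False-position update: c = (a·f(b) − b·f(a))/(f(b) − f(a)); replace the endpoint whose sign matches f(c).
f(0.264000) = -1.102993, f(1.310000) = 0.829720
step 1: c = 0.860949, f(c) = 0.108434 > 0 → new bracket [0.264000, 0.860949]
step 2: c = 0.807516, f(c) = 0.013699 > 0 → new bracket [0.264000, 0.807516]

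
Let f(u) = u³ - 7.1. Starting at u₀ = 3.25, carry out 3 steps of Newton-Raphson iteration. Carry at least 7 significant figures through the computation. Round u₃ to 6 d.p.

1.925619

f'(u) = 3u²
u_0 = 3.250000: f = 27.228125, f' = 31.687500 → u_1 = 3.250000 - (27.228125)/(31.687500) = 2.390730
u_1 = 2.390730: f = 6.564429, f' = 17.146767 → u_2 = 2.390730 - (6.564429)/(17.146767) = 2.007892
u_2 = 2.007892: f = 0.995079, f' = 12.094892 → u_3 = 2.007892 - (0.995079)/(12.094892) = 1.925619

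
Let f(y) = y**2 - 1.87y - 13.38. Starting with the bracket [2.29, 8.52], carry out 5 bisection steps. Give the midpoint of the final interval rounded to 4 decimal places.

4.7236

f(2.290000) = -12.418200, f(8.520000) = 43.278000 (opposite signs)
step 1: m = 5.405000, f(m) = 5.726675 > 0 → root in [2.290000, 5.405000]
step 2: m = 3.847500, f(m) = -5.771569 < 0 → root in [3.847500, 5.405000]
step 3: m = 4.626250, f(m) = -0.628898 < 0 → root in [4.626250, 5.405000]
step 4: m = 5.015625, f(m) = 2.397275 > 0 → root in [4.626250, 5.015625]
step 5: m = 4.820937, f(m) = 0.846285 > 0 → root in [4.626250, 4.820937]
Midpoint of [4.626250, 4.820937] = 4.723594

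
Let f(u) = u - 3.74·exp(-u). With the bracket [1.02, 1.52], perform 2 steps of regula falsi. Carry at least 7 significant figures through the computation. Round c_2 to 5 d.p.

False-position update: c = (a·f(b) − b·f(a))/(f(b) − f(a)); replace the endpoint whose sign matches f(c).
f(1.020000) = -0.328625, f(1.520000) = 0.702018
step 1: c = 1.179427, f(c) = 0.029546 > 0 → new bracket [1.020000, 1.179427]
step 2: c = 1.166276, f(c) = 0.001172 > 0 → new bracket [1.020000, 1.166276]

1.16628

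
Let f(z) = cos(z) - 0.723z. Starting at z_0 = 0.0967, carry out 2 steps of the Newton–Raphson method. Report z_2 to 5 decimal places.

0.89646

f'(z) = -sin(z) - 0.723
z_0 = 0.096700: f = 0.925414, f' = -0.819549 → z_1 = 0.096700 - (0.925414)/(-0.819549) = 1.225874
z_1 = 1.225874: f = -0.548184, f' = -1.664102 → z_2 = 1.225874 - (-0.548184)/(-1.664102) = 0.896457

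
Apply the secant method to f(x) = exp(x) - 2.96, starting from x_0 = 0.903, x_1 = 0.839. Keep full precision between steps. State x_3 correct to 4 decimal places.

1.0821

Secant update: x_(k+1) = x_k − f(x_k)·(x_k − x_(k-1))/(f(x_k) − f(x_(k-1))).
f(x_0) = -0.493007, f(x_1) = -0.645948
x_2 = 0.839000 - (-0.645948)·(0.839000 - 0.903000)/(-0.645948 - (-0.493007)) = 1.109304; f(x_2) = 0.072248
x_3 = 1.109304 - (0.072248)·(1.109304 - 0.839000)/(0.072248 - (-0.645948)) = 1.082113; f(x_3) = -0.009093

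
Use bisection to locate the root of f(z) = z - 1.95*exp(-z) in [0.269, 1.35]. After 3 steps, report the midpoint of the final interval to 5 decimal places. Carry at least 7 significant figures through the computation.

0.87706

f(0.269000) = -1.221079, f(1.350000) = 0.844481 (opposite signs)
step 1: m = 0.809500, f(m) = -0.058407 < 0 → root in [0.809500, 1.350000]
step 2: m = 1.079750, f(m) = 0.417373 > 0 → root in [0.809500, 1.079750]
step 3: m = 0.944625, f(m) = 0.186416 > 0 → root in [0.809500, 0.944625]
Midpoint of [0.809500, 0.944625] = 0.877063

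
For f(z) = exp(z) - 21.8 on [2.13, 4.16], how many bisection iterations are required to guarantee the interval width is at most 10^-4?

Initial width b − a = 4.16 − 2.13 = 2.030000.
After n steps the width is (b−a)/2^n; need (b−a)/2^n ≤ 10^-4.
So n ≥ log₂(2.030000/10^-4) = log₂(20300.0000) ≈ 14.3092.
Hence n = 15.

15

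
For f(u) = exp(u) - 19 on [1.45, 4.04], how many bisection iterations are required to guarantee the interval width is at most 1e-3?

Initial width b − a = 4.04 − 1.45 = 2.590000.
After n steps the width is (b−a)/2^n; need (b−a)/2^n ≤ 1e-3.
So n ≥ log₂(2.590000/1e-3) = log₂(2590.0000) ≈ 11.3387.
Hence n = 12.

12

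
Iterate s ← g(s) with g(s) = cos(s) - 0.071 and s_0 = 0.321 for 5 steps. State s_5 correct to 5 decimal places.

s_1 = g(0.321000) = 0.877920
s_2 = g(0.877920) = 0.567753
s_3 = g(0.567753) = 0.772112
s_4 = g(0.772112) = 0.645439
s_5 = g(0.645439) = 0.727836

0.72784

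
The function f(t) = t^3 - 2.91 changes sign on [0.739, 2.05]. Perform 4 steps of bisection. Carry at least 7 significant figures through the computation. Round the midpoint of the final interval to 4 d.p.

f(0.739000) = -2.506417, f(2.050000) = 5.705125 (opposite signs)
step 1: m = 1.394500, f(m) = -0.198213 < 0 → root in [1.394500, 2.050000]
step 2: m = 1.722250, f(m) = 2.198443 > 0 → root in [1.394500, 1.722250]
step 3: m = 1.558375, f(m) = 0.874565 > 0 → root in [1.394500, 1.558375]
step 4: m = 1.476437, f(m) = 0.308438 > 0 → root in [1.394500, 1.476437]
Midpoint of [1.394500, 1.476437] = 1.435469

1.4355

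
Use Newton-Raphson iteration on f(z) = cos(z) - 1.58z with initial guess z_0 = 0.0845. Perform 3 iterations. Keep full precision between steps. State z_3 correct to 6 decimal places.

Newton update: z ← z − f(z)/f'(z).
f'(z) = -sin(z) - 1.58
z_0 = 0.084500: f = 0.862922, f' = -1.664399 → z_1 = 0.084500 - (0.862922)/(-1.664399) = 0.602958
z_1 = 0.602958: f = -0.129013, f' = -2.147082 → z_2 = 0.602958 - (-0.129013)/(-2.147082) = 0.542871
z_2 = 0.542871: f = -0.001507, f' = -2.096596 → z_3 = 0.542871 - (-0.001507)/(-2.096596) = 0.542152

0.542152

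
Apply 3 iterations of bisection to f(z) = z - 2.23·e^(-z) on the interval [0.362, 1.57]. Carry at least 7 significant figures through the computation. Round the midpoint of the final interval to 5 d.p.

f(0.362000) = -1.190710, f(1.570000) = 1.106059 (opposite signs)
step 1: m = 0.966000, f(m) = 0.117257 > 0 → root in [0.362000, 0.966000]
step 2: m = 0.664000, f(m) = -0.483977 < 0 → root in [0.664000, 0.966000]
step 3: m = 0.815000, f(m) = -0.172086 < 0 → root in [0.815000, 0.966000]
Midpoint of [0.815000, 0.966000] = 0.890500

0.89050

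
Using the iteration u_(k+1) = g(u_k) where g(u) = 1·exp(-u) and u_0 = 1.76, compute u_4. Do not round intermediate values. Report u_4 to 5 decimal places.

0.64994

u_1 = g(1.760000) = 0.172045
u_2 = g(0.172045) = 0.841941
u_3 = g(0.841941) = 0.430873
u_4 = g(0.430873) = 0.649941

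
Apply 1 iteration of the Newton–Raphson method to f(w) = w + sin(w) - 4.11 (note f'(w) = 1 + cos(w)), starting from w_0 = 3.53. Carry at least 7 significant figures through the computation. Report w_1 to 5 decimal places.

w_0 = 3.530000: f = -0.958715, f' = 0.074487 → w_1 = 3.530000 - (-0.958715)/(0.074487) = 16.400970

16.40097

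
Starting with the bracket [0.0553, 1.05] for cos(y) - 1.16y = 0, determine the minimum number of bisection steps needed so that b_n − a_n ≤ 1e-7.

24

Initial width b − a = 1.05 − 0.0553 = 0.994700.
After n steps the width is (b−a)/2^n; need (b−a)/2^n ≤ 1e-7.
So n ≥ log₂(0.994700/1e-7) = log₂(9947000.0000) ≈ 23.2458.
Hence n = 24.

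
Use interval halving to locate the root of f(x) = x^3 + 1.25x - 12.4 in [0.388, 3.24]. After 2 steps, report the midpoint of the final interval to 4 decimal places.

f(0.388000) = -11.856589, f(3.240000) = 25.662224 (opposite signs)
step 1: m = 1.814000, f(m) = -4.163359 < 0 → root in [1.814000, 3.240000]
step 2: m = 2.527000, f(m) = 6.895487 > 0 → root in [1.814000, 2.527000]
Midpoint of [1.814000, 2.527000] = 2.170500

2.1705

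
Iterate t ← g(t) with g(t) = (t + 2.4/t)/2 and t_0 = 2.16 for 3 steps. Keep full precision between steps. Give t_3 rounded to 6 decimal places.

t_1 = g(2.160000) = 1.635556
t_2 = g(1.635556) = 1.551473
t_3 = g(1.551473) = 1.549195

1.549195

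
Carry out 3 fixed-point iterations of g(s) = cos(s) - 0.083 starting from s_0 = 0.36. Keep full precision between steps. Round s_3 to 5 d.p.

0.75630

s_1 = g(0.360000) = 0.852897
s_2 = g(0.852897) = 0.574804
s_3 = g(0.574804) = 0.756299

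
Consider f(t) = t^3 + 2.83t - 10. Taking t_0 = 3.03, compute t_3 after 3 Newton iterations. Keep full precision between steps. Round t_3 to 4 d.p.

Newton update: t ← t − f(t)/f'(t).
f'(t) = 3t^2 + 2.83
t_0 = 3.030000: f = 26.393027, f' = 30.372700 → t_1 = 3.030000 - (26.393027)/(30.372700) = 2.161028
t_1 = 2.161028: f = 6.207800, f' = 16.840126 → t_2 = 2.161028 - (6.207800)/(16.840126) = 1.792396
t_2 = 1.792396: f = 0.830888, f' = 12.468056 → t_3 = 1.792396 - (0.830888)/(12.468056) = 1.725755

1.7258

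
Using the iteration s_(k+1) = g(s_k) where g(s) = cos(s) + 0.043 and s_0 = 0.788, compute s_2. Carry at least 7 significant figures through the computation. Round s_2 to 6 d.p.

0.775871

s_1 = g(0.788000) = 0.748265
s_2 = g(0.748265) = 0.775871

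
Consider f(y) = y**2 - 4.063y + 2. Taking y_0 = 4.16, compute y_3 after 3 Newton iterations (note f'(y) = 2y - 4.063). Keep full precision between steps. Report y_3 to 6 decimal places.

3.489925

y_0 = 4.160000: f = 2.403520, f' = 4.257000 → y_1 = 4.160000 - (2.403520)/(4.257000) = 3.595396
y_1 = 3.595396: f = 0.318778, f' = 3.127792 → y_2 = 3.595396 - (0.318778)/(3.127792) = 3.493478
y_2 = 3.493478: f = 0.010387, f' = 2.923956 → y_3 = 3.493478 - (0.010387)/(2.923956) = 3.489925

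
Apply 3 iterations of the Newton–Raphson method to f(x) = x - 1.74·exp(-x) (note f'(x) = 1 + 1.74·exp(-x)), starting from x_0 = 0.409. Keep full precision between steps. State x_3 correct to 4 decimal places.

Newton update: x ← x − f(x)/f'(x).
x_0 = 0.409000: f = -0.746907, f' = 2.155907 → x_1 = 0.409000 - (-0.746907)/(2.155907) = 0.755447
x_1 = 0.755447: f = -0.062007, f' = 1.817453 → x_2 = 0.755447 - (-0.062007)/(1.817453) = 0.789564
x_2 = 0.789564: f = -0.000470, f' = 1.790034 → x_3 = 0.789564 - (-0.000470)/(1.790034) = 0.789827

0.7898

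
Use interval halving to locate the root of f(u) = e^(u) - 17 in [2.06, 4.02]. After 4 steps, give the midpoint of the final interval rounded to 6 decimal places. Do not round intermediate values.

f(2.060000) = -9.154030, f(4.020000) = 38.701106 (opposite signs)
step 1: m = 3.040000, f(m) = 3.905243 > 0 → root in [2.060000, 3.040000]
step 2: m = 2.550000, f(m) = -4.192896 < 0 → root in [2.550000, 3.040000]
step 3: m = 2.795000, f(m) = -0.637371 < 0 → root in [2.795000, 3.040000]
step 4: m = 2.917500, f(m) = 1.494992 > 0 → root in [2.795000, 2.917500]
Midpoint of [2.795000, 2.917500] = 2.856250

2.856250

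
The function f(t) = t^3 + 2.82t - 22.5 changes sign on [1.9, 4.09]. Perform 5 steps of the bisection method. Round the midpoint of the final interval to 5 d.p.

2.48172

f(1.900000) = -10.283000, f(4.090000) = 57.451729 (opposite signs)
step 1: m = 2.995000, f(m) = 12.811125 > 0 → root in [1.900000, 2.995000]
step 2: m = 2.447500, f(m) = -0.936898 < 0 → root in [2.447500, 2.995000]
step 3: m = 2.721250, f(m) = 5.325330 > 0 → root in [2.447500, 2.721250]
step 4: m = 2.584375, f(m) = 2.048963 > 0 → root in [2.447500, 2.584375]
step 5: m = 2.515937, f(m) = 0.520681 > 0 → root in [2.447500, 2.515937]
Midpoint of [2.447500, 2.515937] = 2.481719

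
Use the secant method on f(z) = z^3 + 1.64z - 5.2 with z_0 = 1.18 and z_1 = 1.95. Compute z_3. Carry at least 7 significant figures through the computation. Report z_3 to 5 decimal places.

f(z_0) = -1.621768, f(z_1) = 5.412875
z_2 = 1.950000 - (5.412875)·(1.950000 - 1.180000)/(5.412875 - (-1.621768)) = 1.357516; f(z_2) = -0.471976
z_3 = 1.357516 - (-0.471976)·(1.357516 - 1.950000)/(-0.471976 - (5.412875)) = 1.405034; f(z_3) = -0.122036

1.40503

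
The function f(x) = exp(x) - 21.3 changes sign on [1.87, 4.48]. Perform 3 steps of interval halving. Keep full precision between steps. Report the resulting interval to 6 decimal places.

f(1.870000) = -14.811704, f(4.480000) = 66.934673 (opposite signs)
step 1: m = 3.175000, f(m) = 2.626820 > 0 → root in [1.870000, 3.175000]
step 2: m = 2.522500, f(m) = -8.840293 < 0 → root in [2.522500, 3.175000]
step 3: m = 2.848750, f(m) = -4.033814 < 0 → root in [2.848750, 3.175000]

[2.848750, 3.175000]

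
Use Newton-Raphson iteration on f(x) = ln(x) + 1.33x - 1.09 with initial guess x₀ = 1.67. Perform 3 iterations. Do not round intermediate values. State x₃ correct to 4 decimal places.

f'(x) = 1/x + 1.33
x_0 = 1.670000: f = 1.643924, f' = 1.928802 → x_1 = 1.670000 - (1.643924)/(1.928802) = 0.817697
x_1 = 0.817697: f = -0.203726, f' = 2.552947 → x_2 = 0.817697 - (-0.203726)/(2.552947) = 0.897498
x_2 = 0.897498: f = -0.004473, f' = 2.444209 → x_3 = 0.897498 - (-0.004473)/(2.444209) = 0.899328

0.8993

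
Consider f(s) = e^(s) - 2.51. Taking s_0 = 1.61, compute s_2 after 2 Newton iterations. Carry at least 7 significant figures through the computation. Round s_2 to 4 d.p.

f'(s) = e^(s)
s_0 = 1.610000: f = 2.492811, f' = 5.002811 → s_1 = 1.610000 - (2.492811)/(5.002811) = 1.111718
s_1 = 1.111718: f = 0.529576, f' = 3.039576 → s_2 = 1.111718 - (0.529576)/(3.039576) = 0.937491

0.9375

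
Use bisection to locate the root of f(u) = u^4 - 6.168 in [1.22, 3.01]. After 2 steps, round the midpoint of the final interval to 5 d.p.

1.44375

f(1.220000) = -3.952665, f(3.010000) = 75.917412 (opposite signs)
step 1: m = 2.115000, f(m) = 13.841742 > 0 → root in [1.220000, 2.115000]
step 2: m = 1.667500, f(m) = 1.563493 > 0 → root in [1.220000, 1.667500]
Midpoint of [1.220000, 1.667500] = 1.443750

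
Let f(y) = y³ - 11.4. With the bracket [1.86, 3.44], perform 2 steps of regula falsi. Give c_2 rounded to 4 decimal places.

False-position update: c = (a·f(b) − b·f(a))/(f(b) − f(a)); replace the endpoint whose sign matches f(c).
f(1.860000) = -4.965144, f(3.440000) = 29.307584
step 1: c = 2.088897, f(c) = -2.285116 < 0 → new bracket [2.088897, 3.440000]
step 2: c = 2.186623, f(c) = -0.945055 < 0 → new bracket [2.186623, 3.440000]

2.1866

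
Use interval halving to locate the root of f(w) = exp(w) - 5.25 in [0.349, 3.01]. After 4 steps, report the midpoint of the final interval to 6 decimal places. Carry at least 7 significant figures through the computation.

f(0.349000) = -3.832351, f(3.010000) = 15.037400 (opposite signs)
step 1: m = 1.679500, f(m) = 0.112874 > 0 → root in [0.349000, 1.679500]
step 2: m = 1.014250, f(m) = -2.492705 < 0 → root in [1.014250, 1.679500]
step 3: m = 1.346875, f(m) = -1.404610 < 0 → root in [1.346875, 1.679500]
step 4: m = 1.513187, f(m) = -0.708817 < 0 → root in [1.513187, 1.679500]
Midpoint of [1.513187, 1.679500] = 1.596344

1.596344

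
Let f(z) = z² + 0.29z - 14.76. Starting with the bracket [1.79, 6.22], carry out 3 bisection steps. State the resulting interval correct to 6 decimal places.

[3.451250, 4.005000]

f(1.790000) = -11.036800, f(6.220000) = 25.732200 (opposite signs)
step 1: m = 4.005000, f(m) = 2.441475 > 0 → root in [1.790000, 4.005000]
step 2: m = 2.897500, f(m) = -5.524219 < 0 → root in [2.897500, 4.005000]
step 3: m = 3.451250, f(m) = -1.848011 < 0 → root in [3.451250, 4.005000]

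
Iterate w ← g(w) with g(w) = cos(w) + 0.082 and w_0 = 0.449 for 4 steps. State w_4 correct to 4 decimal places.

0.7144

w_1 = g(0.449000) = 0.982882
w_2 = g(0.982882) = 0.636627
w_3 = g(0.636627) = 0.886105
w_4 = g(0.886105) = 0.714434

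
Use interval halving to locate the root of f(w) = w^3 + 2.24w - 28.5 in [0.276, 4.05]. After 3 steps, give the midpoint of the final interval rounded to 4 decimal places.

2.8706

f(0.276000) = -27.860735, f(4.050000) = 47.002125 (opposite signs)
step 1: m = 2.163000, f(m) = -13.535135 < 0 → root in [2.163000, 4.050000]
step 2: m = 3.106500, f(m) = 8.437348 > 0 → root in [2.163000, 3.106500]
step 3: m = 2.634750, f(m) = -4.307969 < 0 → root in [2.634750, 3.106500]
Midpoint of [2.634750, 3.106500] = 2.870625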